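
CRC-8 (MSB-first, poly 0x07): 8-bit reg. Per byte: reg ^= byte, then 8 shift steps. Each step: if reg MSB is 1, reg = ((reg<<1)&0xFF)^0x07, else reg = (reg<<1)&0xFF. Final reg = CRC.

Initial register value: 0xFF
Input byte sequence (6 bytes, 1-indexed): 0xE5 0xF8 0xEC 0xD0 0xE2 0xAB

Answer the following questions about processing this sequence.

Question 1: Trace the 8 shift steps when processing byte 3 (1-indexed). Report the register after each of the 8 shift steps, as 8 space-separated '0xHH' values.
Answer: 0xB9 0x75 0xEA 0xD3 0xA1 0x45 0x8A 0x13

Derivation:
After byte 1 (0xE5): reg=0x46
After byte 2 (0xF8): reg=0x33
Register before byte 3: 0x33
After XOR with byte 0xEC: 0xDF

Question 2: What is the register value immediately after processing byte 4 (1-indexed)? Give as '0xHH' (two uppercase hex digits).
Answer: 0x47

Derivation:
After byte 1 (0xE5): reg=0x46
After byte 2 (0xF8): reg=0x33
After byte 3 (0xEC): reg=0x13
After byte 4 (0xD0): reg=0x47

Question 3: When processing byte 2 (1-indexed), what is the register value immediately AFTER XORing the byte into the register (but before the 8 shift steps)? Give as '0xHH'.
Answer: 0xBE

Derivation:
Register before byte 2: 0x46
Byte 2: 0xF8
0x46 XOR 0xF8 = 0xBE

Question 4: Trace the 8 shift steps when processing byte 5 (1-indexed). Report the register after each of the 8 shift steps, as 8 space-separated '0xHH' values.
Answer: 0x4D 0x9A 0x33 0x66 0xCC 0x9F 0x39 0x72

Derivation:
After byte 1 (0xE5): reg=0x46
After byte 2 (0xF8): reg=0x33
After byte 3 (0xEC): reg=0x13
After byte 4 (0xD0): reg=0x47
Register before byte 5: 0x47
After XOR with byte 0xE2: 0xA5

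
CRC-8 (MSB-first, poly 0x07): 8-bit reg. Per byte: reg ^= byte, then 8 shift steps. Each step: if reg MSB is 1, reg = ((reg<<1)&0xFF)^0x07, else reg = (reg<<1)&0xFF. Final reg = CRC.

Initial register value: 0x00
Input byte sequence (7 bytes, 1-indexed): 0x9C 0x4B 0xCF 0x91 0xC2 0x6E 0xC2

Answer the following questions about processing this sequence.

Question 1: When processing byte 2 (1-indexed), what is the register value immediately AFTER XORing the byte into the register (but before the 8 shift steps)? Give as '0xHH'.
Register before byte 2: 0xDD
Byte 2: 0x4B
0xDD XOR 0x4B = 0x96

Answer: 0x96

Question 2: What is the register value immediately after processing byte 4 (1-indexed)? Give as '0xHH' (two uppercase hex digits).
After byte 1 (0x9C): reg=0xDD
After byte 2 (0x4B): reg=0xEB
After byte 3 (0xCF): reg=0xFC
After byte 4 (0x91): reg=0x04

Answer: 0x04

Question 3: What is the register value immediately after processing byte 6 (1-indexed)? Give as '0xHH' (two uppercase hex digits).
Answer: 0x9E

Derivation:
After byte 1 (0x9C): reg=0xDD
After byte 2 (0x4B): reg=0xEB
After byte 3 (0xCF): reg=0xFC
After byte 4 (0x91): reg=0x04
After byte 5 (0xC2): reg=0x5C
After byte 6 (0x6E): reg=0x9E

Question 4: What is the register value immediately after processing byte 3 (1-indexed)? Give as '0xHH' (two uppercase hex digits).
Answer: 0xFC

Derivation:
After byte 1 (0x9C): reg=0xDD
After byte 2 (0x4B): reg=0xEB
After byte 3 (0xCF): reg=0xFC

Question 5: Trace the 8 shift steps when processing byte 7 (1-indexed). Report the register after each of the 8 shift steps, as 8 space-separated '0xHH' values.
Answer: 0xB8 0x77 0xEE 0xDB 0xB1 0x65 0xCA 0x93

Derivation:
After byte 1 (0x9C): reg=0xDD
After byte 2 (0x4B): reg=0xEB
After byte 3 (0xCF): reg=0xFC
After byte 4 (0x91): reg=0x04
After byte 5 (0xC2): reg=0x5C
After byte 6 (0x6E): reg=0x9E
Register before byte 7: 0x9E
After XOR with byte 0xC2: 0x5C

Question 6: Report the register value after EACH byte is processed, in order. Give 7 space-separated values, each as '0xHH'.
0xDD 0xEB 0xFC 0x04 0x5C 0x9E 0x93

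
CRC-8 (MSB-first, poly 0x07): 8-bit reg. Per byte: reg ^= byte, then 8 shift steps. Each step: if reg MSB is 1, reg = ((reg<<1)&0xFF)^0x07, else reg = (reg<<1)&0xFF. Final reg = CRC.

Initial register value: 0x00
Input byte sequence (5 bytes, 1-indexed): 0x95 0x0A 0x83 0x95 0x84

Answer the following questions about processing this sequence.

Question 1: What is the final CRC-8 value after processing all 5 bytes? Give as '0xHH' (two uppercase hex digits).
Answer: 0x57

Derivation:
After byte 1 (0x95): reg=0xE2
After byte 2 (0x0A): reg=0x96
After byte 3 (0x83): reg=0x6B
After byte 4 (0x95): reg=0xF4
After byte 5 (0x84): reg=0x57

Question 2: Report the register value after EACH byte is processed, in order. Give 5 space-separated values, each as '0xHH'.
0xE2 0x96 0x6B 0xF4 0x57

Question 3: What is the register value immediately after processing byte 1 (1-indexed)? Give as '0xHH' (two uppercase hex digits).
Answer: 0xE2

Derivation:
After byte 1 (0x95): reg=0xE2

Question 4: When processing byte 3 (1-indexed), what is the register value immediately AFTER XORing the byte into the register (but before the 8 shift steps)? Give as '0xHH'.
Register before byte 3: 0x96
Byte 3: 0x83
0x96 XOR 0x83 = 0x15

Answer: 0x15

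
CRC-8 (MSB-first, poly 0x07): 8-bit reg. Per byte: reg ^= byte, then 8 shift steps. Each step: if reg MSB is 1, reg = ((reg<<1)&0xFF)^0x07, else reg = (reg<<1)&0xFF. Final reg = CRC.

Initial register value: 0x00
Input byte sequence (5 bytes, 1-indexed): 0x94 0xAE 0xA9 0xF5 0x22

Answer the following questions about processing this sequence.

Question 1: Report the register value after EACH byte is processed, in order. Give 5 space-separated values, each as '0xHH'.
0xE5 0xF6 0x9A 0x0A 0xD8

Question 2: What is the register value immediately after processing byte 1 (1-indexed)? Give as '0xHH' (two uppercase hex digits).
After byte 1 (0x94): reg=0xE5

Answer: 0xE5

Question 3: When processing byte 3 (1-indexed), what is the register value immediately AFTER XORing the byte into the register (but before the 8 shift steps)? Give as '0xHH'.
Register before byte 3: 0xF6
Byte 3: 0xA9
0xF6 XOR 0xA9 = 0x5F

Answer: 0x5F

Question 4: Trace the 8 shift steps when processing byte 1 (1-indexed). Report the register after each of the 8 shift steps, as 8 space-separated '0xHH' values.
Register before byte 1: 0x00
After XOR with byte 0x94: 0x94

Answer: 0x2F 0x5E 0xBC 0x7F 0xFE 0xFB 0xF1 0xE5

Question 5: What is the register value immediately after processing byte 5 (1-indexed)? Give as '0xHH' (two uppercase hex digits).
Answer: 0xD8

Derivation:
After byte 1 (0x94): reg=0xE5
After byte 2 (0xAE): reg=0xF6
After byte 3 (0xA9): reg=0x9A
After byte 4 (0xF5): reg=0x0A
After byte 5 (0x22): reg=0xD8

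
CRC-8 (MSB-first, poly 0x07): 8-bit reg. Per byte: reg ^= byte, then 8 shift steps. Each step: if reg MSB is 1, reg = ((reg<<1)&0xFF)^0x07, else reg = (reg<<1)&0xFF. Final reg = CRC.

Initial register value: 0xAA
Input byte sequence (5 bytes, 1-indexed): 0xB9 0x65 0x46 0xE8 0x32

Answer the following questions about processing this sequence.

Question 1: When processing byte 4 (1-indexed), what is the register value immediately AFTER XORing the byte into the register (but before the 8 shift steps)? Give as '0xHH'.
Register before byte 4: 0x7E
Byte 4: 0xE8
0x7E XOR 0xE8 = 0x96

Answer: 0x96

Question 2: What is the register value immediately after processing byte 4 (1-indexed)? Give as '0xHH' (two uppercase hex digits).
After byte 1 (0xB9): reg=0x79
After byte 2 (0x65): reg=0x54
After byte 3 (0x46): reg=0x7E
After byte 4 (0xE8): reg=0xEB

Answer: 0xEB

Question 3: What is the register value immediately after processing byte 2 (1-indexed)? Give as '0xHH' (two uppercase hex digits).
After byte 1 (0xB9): reg=0x79
After byte 2 (0x65): reg=0x54

Answer: 0x54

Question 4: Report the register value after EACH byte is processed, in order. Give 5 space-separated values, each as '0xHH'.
0x79 0x54 0x7E 0xEB 0x01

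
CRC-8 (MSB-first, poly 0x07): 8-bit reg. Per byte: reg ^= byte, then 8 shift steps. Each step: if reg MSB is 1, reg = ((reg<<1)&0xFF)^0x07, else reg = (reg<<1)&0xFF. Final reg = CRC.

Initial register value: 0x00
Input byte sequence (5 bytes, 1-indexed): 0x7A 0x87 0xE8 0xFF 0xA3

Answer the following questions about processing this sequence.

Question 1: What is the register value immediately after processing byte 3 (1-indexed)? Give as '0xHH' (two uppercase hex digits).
After byte 1 (0x7A): reg=0x61
After byte 2 (0x87): reg=0xBC
After byte 3 (0xE8): reg=0xAB

Answer: 0xAB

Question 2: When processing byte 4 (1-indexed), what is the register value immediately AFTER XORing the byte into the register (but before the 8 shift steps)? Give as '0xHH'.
Answer: 0x54

Derivation:
Register before byte 4: 0xAB
Byte 4: 0xFF
0xAB XOR 0xFF = 0x54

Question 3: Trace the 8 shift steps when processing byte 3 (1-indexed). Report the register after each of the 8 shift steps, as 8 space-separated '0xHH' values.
After byte 1 (0x7A): reg=0x61
After byte 2 (0x87): reg=0xBC
Register before byte 3: 0xBC
After XOR with byte 0xE8: 0x54

Answer: 0xA8 0x57 0xAE 0x5B 0xB6 0x6B 0xD6 0xAB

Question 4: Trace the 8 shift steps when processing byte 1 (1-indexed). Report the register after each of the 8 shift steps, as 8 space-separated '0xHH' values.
Register before byte 1: 0x00
After XOR with byte 0x7A: 0x7A

Answer: 0xF4 0xEF 0xD9 0xB5 0x6D 0xDA 0xB3 0x61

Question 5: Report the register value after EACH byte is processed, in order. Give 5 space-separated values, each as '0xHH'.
0x61 0xBC 0xAB 0xAB 0x38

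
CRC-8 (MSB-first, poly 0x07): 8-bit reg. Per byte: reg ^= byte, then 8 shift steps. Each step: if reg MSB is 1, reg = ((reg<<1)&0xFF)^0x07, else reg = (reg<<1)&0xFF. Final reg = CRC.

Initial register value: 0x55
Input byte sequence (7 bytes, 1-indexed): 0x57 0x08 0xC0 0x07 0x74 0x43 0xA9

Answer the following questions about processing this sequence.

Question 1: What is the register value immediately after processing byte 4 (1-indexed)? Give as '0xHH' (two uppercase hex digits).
Answer: 0x85

Derivation:
After byte 1 (0x57): reg=0x0E
After byte 2 (0x08): reg=0x12
After byte 3 (0xC0): reg=0x30
After byte 4 (0x07): reg=0x85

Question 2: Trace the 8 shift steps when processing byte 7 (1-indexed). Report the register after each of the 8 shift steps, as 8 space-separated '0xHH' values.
After byte 1 (0x57): reg=0x0E
After byte 2 (0x08): reg=0x12
After byte 3 (0xC0): reg=0x30
After byte 4 (0x07): reg=0x85
After byte 5 (0x74): reg=0xD9
After byte 6 (0x43): reg=0xCF
Register before byte 7: 0xCF
After XOR with byte 0xA9: 0x66

Answer: 0xCC 0x9F 0x39 0x72 0xE4 0xCF 0x99 0x35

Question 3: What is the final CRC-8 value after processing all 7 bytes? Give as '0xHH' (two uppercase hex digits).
Answer: 0x35

Derivation:
After byte 1 (0x57): reg=0x0E
After byte 2 (0x08): reg=0x12
After byte 3 (0xC0): reg=0x30
After byte 4 (0x07): reg=0x85
After byte 5 (0x74): reg=0xD9
After byte 6 (0x43): reg=0xCF
After byte 7 (0xA9): reg=0x35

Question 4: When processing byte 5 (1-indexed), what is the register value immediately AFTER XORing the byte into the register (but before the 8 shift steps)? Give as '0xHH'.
Answer: 0xF1

Derivation:
Register before byte 5: 0x85
Byte 5: 0x74
0x85 XOR 0x74 = 0xF1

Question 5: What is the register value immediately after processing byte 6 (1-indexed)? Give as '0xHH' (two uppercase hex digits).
After byte 1 (0x57): reg=0x0E
After byte 2 (0x08): reg=0x12
After byte 3 (0xC0): reg=0x30
After byte 4 (0x07): reg=0x85
After byte 5 (0x74): reg=0xD9
After byte 6 (0x43): reg=0xCF

Answer: 0xCF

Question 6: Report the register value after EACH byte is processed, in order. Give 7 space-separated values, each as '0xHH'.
0x0E 0x12 0x30 0x85 0xD9 0xCF 0x35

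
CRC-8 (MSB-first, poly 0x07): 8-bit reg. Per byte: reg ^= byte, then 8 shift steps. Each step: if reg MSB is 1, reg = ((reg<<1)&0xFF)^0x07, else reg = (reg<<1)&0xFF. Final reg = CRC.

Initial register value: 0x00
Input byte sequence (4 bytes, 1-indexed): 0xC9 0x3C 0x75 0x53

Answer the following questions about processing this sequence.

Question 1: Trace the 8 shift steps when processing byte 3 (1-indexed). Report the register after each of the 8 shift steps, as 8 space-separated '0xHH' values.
Answer: 0x25 0x4A 0x94 0x2F 0x5E 0xBC 0x7F 0xFE

Derivation:
After byte 1 (0xC9): reg=0x71
After byte 2 (0x3C): reg=0xE4
Register before byte 3: 0xE4
After XOR with byte 0x75: 0x91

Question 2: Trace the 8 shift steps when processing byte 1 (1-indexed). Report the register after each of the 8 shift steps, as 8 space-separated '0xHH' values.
Register before byte 1: 0x00
After XOR with byte 0xC9: 0xC9

Answer: 0x95 0x2D 0x5A 0xB4 0x6F 0xDE 0xBB 0x71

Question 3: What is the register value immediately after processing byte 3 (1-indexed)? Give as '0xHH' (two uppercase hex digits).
Answer: 0xFE

Derivation:
After byte 1 (0xC9): reg=0x71
After byte 2 (0x3C): reg=0xE4
After byte 3 (0x75): reg=0xFE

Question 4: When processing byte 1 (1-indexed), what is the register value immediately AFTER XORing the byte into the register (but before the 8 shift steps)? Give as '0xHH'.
Answer: 0xC9

Derivation:
Register before byte 1: 0x00
Byte 1: 0xC9
0x00 XOR 0xC9 = 0xC9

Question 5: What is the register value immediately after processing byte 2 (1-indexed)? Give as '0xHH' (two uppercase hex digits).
After byte 1 (0xC9): reg=0x71
After byte 2 (0x3C): reg=0xE4

Answer: 0xE4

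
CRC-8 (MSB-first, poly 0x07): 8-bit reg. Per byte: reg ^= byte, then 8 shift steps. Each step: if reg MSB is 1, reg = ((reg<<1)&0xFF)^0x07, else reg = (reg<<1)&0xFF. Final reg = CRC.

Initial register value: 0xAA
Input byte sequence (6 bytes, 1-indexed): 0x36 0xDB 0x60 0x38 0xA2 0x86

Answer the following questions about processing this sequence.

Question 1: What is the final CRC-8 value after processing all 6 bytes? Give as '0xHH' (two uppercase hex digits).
Answer: 0x07

Derivation:
After byte 1 (0x36): reg=0xDD
After byte 2 (0xDB): reg=0x12
After byte 3 (0x60): reg=0x59
After byte 4 (0x38): reg=0x20
After byte 5 (0xA2): reg=0x87
After byte 6 (0x86): reg=0x07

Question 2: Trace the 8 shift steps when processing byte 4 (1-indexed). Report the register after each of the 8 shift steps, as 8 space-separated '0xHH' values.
After byte 1 (0x36): reg=0xDD
After byte 2 (0xDB): reg=0x12
After byte 3 (0x60): reg=0x59
Register before byte 4: 0x59
After XOR with byte 0x38: 0x61

Answer: 0xC2 0x83 0x01 0x02 0x04 0x08 0x10 0x20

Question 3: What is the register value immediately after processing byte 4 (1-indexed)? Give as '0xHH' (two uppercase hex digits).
After byte 1 (0x36): reg=0xDD
After byte 2 (0xDB): reg=0x12
After byte 3 (0x60): reg=0x59
After byte 4 (0x38): reg=0x20

Answer: 0x20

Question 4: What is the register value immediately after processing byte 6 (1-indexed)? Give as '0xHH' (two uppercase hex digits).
After byte 1 (0x36): reg=0xDD
After byte 2 (0xDB): reg=0x12
After byte 3 (0x60): reg=0x59
After byte 4 (0x38): reg=0x20
After byte 5 (0xA2): reg=0x87
After byte 6 (0x86): reg=0x07

Answer: 0x07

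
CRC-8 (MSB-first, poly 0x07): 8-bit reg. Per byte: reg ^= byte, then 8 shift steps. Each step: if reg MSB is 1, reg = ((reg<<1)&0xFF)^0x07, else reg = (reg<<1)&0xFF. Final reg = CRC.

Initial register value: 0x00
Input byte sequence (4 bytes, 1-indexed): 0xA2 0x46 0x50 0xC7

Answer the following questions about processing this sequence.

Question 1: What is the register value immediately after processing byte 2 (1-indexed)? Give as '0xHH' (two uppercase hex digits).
Answer: 0xE7

Derivation:
After byte 1 (0xA2): reg=0x67
After byte 2 (0x46): reg=0xE7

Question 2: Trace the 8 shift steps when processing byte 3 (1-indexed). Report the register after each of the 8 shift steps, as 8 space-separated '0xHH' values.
After byte 1 (0xA2): reg=0x67
After byte 2 (0x46): reg=0xE7
Register before byte 3: 0xE7
After XOR with byte 0x50: 0xB7

Answer: 0x69 0xD2 0xA3 0x41 0x82 0x03 0x06 0x0C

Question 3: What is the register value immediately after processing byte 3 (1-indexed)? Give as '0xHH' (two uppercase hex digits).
After byte 1 (0xA2): reg=0x67
After byte 2 (0x46): reg=0xE7
After byte 3 (0x50): reg=0x0C

Answer: 0x0C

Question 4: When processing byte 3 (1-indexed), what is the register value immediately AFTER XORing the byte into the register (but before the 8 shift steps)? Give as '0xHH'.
Register before byte 3: 0xE7
Byte 3: 0x50
0xE7 XOR 0x50 = 0xB7

Answer: 0xB7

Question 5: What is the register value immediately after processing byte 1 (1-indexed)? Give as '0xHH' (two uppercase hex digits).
Answer: 0x67

Derivation:
After byte 1 (0xA2): reg=0x67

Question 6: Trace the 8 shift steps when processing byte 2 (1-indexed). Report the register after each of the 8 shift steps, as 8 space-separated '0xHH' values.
Answer: 0x42 0x84 0x0F 0x1E 0x3C 0x78 0xF0 0xE7

Derivation:
After byte 1 (0xA2): reg=0x67
Register before byte 2: 0x67
After XOR with byte 0x46: 0x21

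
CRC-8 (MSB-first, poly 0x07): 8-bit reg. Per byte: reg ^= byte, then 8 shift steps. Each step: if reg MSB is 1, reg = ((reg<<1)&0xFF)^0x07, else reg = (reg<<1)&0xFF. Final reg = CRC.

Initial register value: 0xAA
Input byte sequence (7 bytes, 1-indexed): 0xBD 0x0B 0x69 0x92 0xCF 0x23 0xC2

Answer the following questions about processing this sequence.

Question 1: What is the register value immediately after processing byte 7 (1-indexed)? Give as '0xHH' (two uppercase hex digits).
Answer: 0x42

Derivation:
After byte 1 (0xBD): reg=0x65
After byte 2 (0x0B): reg=0x0D
After byte 3 (0x69): reg=0x3B
After byte 4 (0x92): reg=0x56
After byte 5 (0xCF): reg=0xC6
After byte 6 (0x23): reg=0xB5
After byte 7 (0xC2): reg=0x42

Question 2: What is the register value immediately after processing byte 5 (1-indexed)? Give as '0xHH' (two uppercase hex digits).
Answer: 0xC6

Derivation:
After byte 1 (0xBD): reg=0x65
After byte 2 (0x0B): reg=0x0D
After byte 3 (0x69): reg=0x3B
After byte 4 (0x92): reg=0x56
After byte 5 (0xCF): reg=0xC6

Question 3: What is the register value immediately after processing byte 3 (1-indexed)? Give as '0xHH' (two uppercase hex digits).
Answer: 0x3B

Derivation:
After byte 1 (0xBD): reg=0x65
After byte 2 (0x0B): reg=0x0D
After byte 3 (0x69): reg=0x3B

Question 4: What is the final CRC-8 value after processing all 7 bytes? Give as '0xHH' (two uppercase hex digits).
Answer: 0x42

Derivation:
After byte 1 (0xBD): reg=0x65
After byte 2 (0x0B): reg=0x0D
After byte 3 (0x69): reg=0x3B
After byte 4 (0x92): reg=0x56
After byte 5 (0xCF): reg=0xC6
After byte 6 (0x23): reg=0xB5
After byte 7 (0xC2): reg=0x42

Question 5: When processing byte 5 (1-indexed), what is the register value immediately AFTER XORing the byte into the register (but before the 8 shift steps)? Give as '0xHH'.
Answer: 0x99

Derivation:
Register before byte 5: 0x56
Byte 5: 0xCF
0x56 XOR 0xCF = 0x99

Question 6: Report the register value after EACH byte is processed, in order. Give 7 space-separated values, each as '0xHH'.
0x65 0x0D 0x3B 0x56 0xC6 0xB5 0x42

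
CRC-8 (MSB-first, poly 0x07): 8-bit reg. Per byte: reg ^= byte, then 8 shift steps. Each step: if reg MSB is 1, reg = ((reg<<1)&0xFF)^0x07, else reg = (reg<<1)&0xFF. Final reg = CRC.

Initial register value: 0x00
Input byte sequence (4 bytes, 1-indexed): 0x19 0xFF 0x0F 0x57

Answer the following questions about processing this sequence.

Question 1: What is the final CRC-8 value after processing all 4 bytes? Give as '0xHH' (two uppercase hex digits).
After byte 1 (0x19): reg=0x4F
After byte 2 (0xFF): reg=0x19
After byte 3 (0x0F): reg=0x62
After byte 4 (0x57): reg=0x8B

Answer: 0x8B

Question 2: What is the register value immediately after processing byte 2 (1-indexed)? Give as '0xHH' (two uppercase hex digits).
Answer: 0x19

Derivation:
After byte 1 (0x19): reg=0x4F
After byte 2 (0xFF): reg=0x19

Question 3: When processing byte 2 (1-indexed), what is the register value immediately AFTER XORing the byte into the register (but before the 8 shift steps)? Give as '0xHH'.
Answer: 0xB0

Derivation:
Register before byte 2: 0x4F
Byte 2: 0xFF
0x4F XOR 0xFF = 0xB0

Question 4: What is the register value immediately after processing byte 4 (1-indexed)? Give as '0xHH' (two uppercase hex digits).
After byte 1 (0x19): reg=0x4F
After byte 2 (0xFF): reg=0x19
After byte 3 (0x0F): reg=0x62
After byte 4 (0x57): reg=0x8B

Answer: 0x8B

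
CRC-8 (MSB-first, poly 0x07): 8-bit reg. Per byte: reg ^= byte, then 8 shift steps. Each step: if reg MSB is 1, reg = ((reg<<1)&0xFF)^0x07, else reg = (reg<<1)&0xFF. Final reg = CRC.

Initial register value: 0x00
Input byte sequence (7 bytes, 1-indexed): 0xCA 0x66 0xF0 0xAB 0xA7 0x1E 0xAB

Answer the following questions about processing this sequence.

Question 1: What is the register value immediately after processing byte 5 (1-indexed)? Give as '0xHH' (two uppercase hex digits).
Answer: 0x3C

Derivation:
After byte 1 (0xCA): reg=0x78
After byte 2 (0x66): reg=0x5A
After byte 3 (0xF0): reg=0x5F
After byte 4 (0xAB): reg=0xC2
After byte 5 (0xA7): reg=0x3C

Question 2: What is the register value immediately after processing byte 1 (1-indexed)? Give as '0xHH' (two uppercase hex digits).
Answer: 0x78

Derivation:
After byte 1 (0xCA): reg=0x78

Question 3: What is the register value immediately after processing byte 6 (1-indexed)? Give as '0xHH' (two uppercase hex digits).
Answer: 0xEE

Derivation:
After byte 1 (0xCA): reg=0x78
After byte 2 (0x66): reg=0x5A
After byte 3 (0xF0): reg=0x5F
After byte 4 (0xAB): reg=0xC2
After byte 5 (0xA7): reg=0x3C
After byte 6 (0x1E): reg=0xEE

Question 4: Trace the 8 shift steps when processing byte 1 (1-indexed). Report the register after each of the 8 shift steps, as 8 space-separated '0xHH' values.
Answer: 0x93 0x21 0x42 0x84 0x0F 0x1E 0x3C 0x78

Derivation:
Register before byte 1: 0x00
After XOR with byte 0xCA: 0xCA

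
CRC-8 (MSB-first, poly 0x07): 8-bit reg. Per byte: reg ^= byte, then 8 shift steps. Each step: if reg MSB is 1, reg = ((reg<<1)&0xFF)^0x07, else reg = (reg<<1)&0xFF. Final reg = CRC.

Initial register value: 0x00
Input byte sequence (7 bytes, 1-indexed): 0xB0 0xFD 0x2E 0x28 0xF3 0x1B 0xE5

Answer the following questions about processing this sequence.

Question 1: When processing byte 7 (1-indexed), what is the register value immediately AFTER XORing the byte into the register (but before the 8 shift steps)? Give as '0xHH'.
Register before byte 7: 0xC6
Byte 7: 0xE5
0xC6 XOR 0xE5 = 0x23

Answer: 0x23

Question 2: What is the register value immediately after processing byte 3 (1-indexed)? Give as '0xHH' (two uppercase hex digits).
Answer: 0xDD

Derivation:
After byte 1 (0xB0): reg=0x19
After byte 2 (0xFD): reg=0xB2
After byte 3 (0x2E): reg=0xDD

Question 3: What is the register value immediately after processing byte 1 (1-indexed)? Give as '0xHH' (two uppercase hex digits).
After byte 1 (0xB0): reg=0x19

Answer: 0x19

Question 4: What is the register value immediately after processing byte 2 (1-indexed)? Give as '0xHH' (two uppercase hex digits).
After byte 1 (0xB0): reg=0x19
After byte 2 (0xFD): reg=0xB2

Answer: 0xB2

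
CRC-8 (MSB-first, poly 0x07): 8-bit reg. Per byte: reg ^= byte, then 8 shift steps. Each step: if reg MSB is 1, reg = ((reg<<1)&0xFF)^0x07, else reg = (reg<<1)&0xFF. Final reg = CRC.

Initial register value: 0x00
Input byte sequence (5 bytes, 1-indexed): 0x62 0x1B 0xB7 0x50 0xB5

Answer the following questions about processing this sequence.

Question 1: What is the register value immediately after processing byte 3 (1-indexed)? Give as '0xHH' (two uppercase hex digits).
After byte 1 (0x62): reg=0x29
After byte 2 (0x1B): reg=0x9E
After byte 3 (0xB7): reg=0xDF

Answer: 0xDF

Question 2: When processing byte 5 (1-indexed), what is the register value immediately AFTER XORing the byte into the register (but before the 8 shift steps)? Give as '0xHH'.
Register before byte 5: 0xA4
Byte 5: 0xB5
0xA4 XOR 0xB5 = 0x11

Answer: 0x11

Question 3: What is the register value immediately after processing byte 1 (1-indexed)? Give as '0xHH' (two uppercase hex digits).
After byte 1 (0x62): reg=0x29

Answer: 0x29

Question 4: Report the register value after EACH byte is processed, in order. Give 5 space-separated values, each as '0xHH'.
0x29 0x9E 0xDF 0xA4 0x77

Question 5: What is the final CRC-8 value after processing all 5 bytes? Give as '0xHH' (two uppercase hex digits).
After byte 1 (0x62): reg=0x29
After byte 2 (0x1B): reg=0x9E
After byte 3 (0xB7): reg=0xDF
After byte 4 (0x50): reg=0xA4
After byte 5 (0xB5): reg=0x77

Answer: 0x77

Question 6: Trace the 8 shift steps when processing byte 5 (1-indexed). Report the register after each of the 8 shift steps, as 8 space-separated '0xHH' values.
Answer: 0x22 0x44 0x88 0x17 0x2E 0x5C 0xB8 0x77

Derivation:
After byte 1 (0x62): reg=0x29
After byte 2 (0x1B): reg=0x9E
After byte 3 (0xB7): reg=0xDF
After byte 4 (0x50): reg=0xA4
Register before byte 5: 0xA4
After XOR with byte 0xB5: 0x11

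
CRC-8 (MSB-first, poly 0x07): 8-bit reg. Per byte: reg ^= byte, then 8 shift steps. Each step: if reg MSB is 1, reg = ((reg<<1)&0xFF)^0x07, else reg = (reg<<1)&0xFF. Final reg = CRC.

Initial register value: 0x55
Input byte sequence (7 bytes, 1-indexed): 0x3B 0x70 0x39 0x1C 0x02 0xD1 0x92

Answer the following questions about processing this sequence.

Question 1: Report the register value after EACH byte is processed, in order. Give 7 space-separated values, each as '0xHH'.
0x0D 0x74 0xE4 0xE6 0xB2 0x2E 0x3D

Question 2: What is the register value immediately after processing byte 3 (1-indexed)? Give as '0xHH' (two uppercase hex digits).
Answer: 0xE4

Derivation:
After byte 1 (0x3B): reg=0x0D
After byte 2 (0x70): reg=0x74
After byte 3 (0x39): reg=0xE4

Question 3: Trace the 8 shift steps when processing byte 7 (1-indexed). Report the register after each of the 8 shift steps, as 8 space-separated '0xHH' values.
After byte 1 (0x3B): reg=0x0D
After byte 2 (0x70): reg=0x74
After byte 3 (0x39): reg=0xE4
After byte 4 (0x1C): reg=0xE6
After byte 5 (0x02): reg=0xB2
After byte 6 (0xD1): reg=0x2E
Register before byte 7: 0x2E
After XOR with byte 0x92: 0xBC

Answer: 0x7F 0xFE 0xFB 0xF1 0xE5 0xCD 0x9D 0x3D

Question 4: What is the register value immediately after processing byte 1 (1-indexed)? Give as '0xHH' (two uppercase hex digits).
Answer: 0x0D

Derivation:
After byte 1 (0x3B): reg=0x0D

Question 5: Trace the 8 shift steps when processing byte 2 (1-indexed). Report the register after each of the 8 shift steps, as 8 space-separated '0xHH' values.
Answer: 0xFA 0xF3 0xE1 0xC5 0x8D 0x1D 0x3A 0x74

Derivation:
After byte 1 (0x3B): reg=0x0D
Register before byte 2: 0x0D
After XOR with byte 0x70: 0x7D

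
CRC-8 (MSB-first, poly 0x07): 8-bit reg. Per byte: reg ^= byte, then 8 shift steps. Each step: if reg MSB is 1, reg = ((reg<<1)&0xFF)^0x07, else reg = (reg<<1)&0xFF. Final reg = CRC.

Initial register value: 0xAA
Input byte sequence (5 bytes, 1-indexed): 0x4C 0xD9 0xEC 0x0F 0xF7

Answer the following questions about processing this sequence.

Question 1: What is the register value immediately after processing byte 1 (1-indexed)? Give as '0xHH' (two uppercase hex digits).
After byte 1 (0x4C): reg=0xBC

Answer: 0xBC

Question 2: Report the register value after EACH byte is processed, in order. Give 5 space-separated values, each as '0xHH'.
0xBC 0x3C 0x3E 0x97 0x27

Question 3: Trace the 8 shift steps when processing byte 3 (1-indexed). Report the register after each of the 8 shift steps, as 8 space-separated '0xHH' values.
Answer: 0xA7 0x49 0x92 0x23 0x46 0x8C 0x1F 0x3E

Derivation:
After byte 1 (0x4C): reg=0xBC
After byte 2 (0xD9): reg=0x3C
Register before byte 3: 0x3C
After XOR with byte 0xEC: 0xD0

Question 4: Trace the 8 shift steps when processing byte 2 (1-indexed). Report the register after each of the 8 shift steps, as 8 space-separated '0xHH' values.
After byte 1 (0x4C): reg=0xBC
Register before byte 2: 0xBC
After XOR with byte 0xD9: 0x65

Answer: 0xCA 0x93 0x21 0x42 0x84 0x0F 0x1E 0x3C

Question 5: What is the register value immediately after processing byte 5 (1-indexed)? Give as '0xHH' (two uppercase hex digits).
Answer: 0x27

Derivation:
After byte 1 (0x4C): reg=0xBC
After byte 2 (0xD9): reg=0x3C
After byte 3 (0xEC): reg=0x3E
After byte 4 (0x0F): reg=0x97
After byte 5 (0xF7): reg=0x27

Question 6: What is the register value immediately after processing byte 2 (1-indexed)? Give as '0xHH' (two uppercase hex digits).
After byte 1 (0x4C): reg=0xBC
After byte 2 (0xD9): reg=0x3C

Answer: 0x3C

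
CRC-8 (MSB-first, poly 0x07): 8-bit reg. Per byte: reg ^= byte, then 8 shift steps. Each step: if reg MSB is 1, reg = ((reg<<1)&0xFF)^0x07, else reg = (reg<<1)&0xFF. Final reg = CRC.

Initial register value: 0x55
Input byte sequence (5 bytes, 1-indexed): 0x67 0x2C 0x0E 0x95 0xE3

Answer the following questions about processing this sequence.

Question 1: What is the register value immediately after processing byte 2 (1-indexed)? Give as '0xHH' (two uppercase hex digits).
After byte 1 (0x67): reg=0x9E
After byte 2 (0x2C): reg=0x17

Answer: 0x17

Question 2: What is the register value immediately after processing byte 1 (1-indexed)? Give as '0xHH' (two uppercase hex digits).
After byte 1 (0x67): reg=0x9E

Answer: 0x9E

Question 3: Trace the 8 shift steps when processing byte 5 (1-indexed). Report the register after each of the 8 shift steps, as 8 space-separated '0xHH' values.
Answer: 0xD1 0xA5 0x4D 0x9A 0x33 0x66 0xCC 0x9F

Derivation:
After byte 1 (0x67): reg=0x9E
After byte 2 (0x2C): reg=0x17
After byte 3 (0x0E): reg=0x4F
After byte 4 (0x95): reg=0x08
Register before byte 5: 0x08
After XOR with byte 0xE3: 0xEB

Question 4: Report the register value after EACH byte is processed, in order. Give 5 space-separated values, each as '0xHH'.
0x9E 0x17 0x4F 0x08 0x9F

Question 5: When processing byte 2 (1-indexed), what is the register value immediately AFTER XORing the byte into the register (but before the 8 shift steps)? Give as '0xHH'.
Register before byte 2: 0x9E
Byte 2: 0x2C
0x9E XOR 0x2C = 0xB2

Answer: 0xB2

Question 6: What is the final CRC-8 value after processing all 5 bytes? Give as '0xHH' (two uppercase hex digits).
Answer: 0x9F

Derivation:
After byte 1 (0x67): reg=0x9E
After byte 2 (0x2C): reg=0x17
After byte 3 (0x0E): reg=0x4F
After byte 4 (0x95): reg=0x08
After byte 5 (0xE3): reg=0x9F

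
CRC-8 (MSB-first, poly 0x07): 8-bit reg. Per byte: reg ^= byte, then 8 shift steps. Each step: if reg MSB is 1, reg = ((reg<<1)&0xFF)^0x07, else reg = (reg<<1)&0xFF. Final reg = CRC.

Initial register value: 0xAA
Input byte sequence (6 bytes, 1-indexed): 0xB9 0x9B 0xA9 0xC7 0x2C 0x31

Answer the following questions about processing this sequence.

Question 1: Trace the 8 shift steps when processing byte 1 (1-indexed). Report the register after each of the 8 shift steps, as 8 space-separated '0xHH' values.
Answer: 0x26 0x4C 0x98 0x37 0x6E 0xDC 0xBF 0x79

Derivation:
Register before byte 1: 0xAA
After XOR with byte 0xB9: 0x13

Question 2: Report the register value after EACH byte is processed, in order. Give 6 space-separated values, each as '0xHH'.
0x79 0xA0 0x3F 0xE6 0x78 0xF8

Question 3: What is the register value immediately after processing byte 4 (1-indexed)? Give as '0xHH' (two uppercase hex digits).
Answer: 0xE6

Derivation:
After byte 1 (0xB9): reg=0x79
After byte 2 (0x9B): reg=0xA0
After byte 3 (0xA9): reg=0x3F
After byte 4 (0xC7): reg=0xE6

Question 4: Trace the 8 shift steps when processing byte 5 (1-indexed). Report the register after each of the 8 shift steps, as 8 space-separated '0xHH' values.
Answer: 0x93 0x21 0x42 0x84 0x0F 0x1E 0x3C 0x78

Derivation:
After byte 1 (0xB9): reg=0x79
After byte 2 (0x9B): reg=0xA0
After byte 3 (0xA9): reg=0x3F
After byte 4 (0xC7): reg=0xE6
Register before byte 5: 0xE6
After XOR with byte 0x2C: 0xCA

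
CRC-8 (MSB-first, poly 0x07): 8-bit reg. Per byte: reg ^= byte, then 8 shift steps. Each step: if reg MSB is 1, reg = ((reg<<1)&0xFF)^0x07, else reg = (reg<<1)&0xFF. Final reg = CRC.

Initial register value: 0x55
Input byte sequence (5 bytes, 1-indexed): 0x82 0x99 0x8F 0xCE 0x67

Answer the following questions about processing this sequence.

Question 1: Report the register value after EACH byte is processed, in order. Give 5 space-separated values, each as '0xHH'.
0x2B 0x17 0xC1 0x2D 0xF1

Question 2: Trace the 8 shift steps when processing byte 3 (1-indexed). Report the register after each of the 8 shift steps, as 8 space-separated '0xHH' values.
After byte 1 (0x82): reg=0x2B
After byte 2 (0x99): reg=0x17
Register before byte 3: 0x17
After XOR with byte 0x8F: 0x98

Answer: 0x37 0x6E 0xDC 0xBF 0x79 0xF2 0xE3 0xC1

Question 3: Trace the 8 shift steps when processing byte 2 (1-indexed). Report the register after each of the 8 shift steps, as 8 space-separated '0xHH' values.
Answer: 0x63 0xC6 0x8B 0x11 0x22 0x44 0x88 0x17

Derivation:
After byte 1 (0x82): reg=0x2B
Register before byte 2: 0x2B
After XOR with byte 0x99: 0xB2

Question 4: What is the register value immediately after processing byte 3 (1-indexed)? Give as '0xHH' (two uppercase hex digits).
After byte 1 (0x82): reg=0x2B
After byte 2 (0x99): reg=0x17
After byte 3 (0x8F): reg=0xC1

Answer: 0xC1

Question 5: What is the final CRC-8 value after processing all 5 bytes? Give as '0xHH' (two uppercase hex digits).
Answer: 0xF1

Derivation:
After byte 1 (0x82): reg=0x2B
After byte 2 (0x99): reg=0x17
After byte 3 (0x8F): reg=0xC1
After byte 4 (0xCE): reg=0x2D
After byte 5 (0x67): reg=0xF1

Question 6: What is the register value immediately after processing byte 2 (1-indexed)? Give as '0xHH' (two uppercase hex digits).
After byte 1 (0x82): reg=0x2B
After byte 2 (0x99): reg=0x17

Answer: 0x17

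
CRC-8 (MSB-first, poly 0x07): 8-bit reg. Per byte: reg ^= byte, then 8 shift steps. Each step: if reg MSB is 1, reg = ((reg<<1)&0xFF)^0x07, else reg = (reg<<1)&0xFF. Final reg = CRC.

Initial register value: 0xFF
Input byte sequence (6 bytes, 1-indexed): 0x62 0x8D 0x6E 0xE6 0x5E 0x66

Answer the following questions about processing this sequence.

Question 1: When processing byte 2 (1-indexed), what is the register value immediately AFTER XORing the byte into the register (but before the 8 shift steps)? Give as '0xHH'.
Register before byte 2: 0xDA
Byte 2: 0x8D
0xDA XOR 0x8D = 0x57

Answer: 0x57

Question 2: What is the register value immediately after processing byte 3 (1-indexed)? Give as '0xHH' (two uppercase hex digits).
After byte 1 (0x62): reg=0xDA
After byte 2 (0x8D): reg=0xA2
After byte 3 (0x6E): reg=0x6A

Answer: 0x6A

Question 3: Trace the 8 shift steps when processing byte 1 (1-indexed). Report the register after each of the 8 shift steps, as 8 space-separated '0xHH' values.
Answer: 0x3D 0x7A 0xF4 0xEF 0xD9 0xB5 0x6D 0xDA

Derivation:
Register before byte 1: 0xFF
After XOR with byte 0x62: 0x9D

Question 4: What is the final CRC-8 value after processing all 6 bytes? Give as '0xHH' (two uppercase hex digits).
After byte 1 (0x62): reg=0xDA
After byte 2 (0x8D): reg=0xA2
After byte 3 (0x6E): reg=0x6A
After byte 4 (0xE6): reg=0xAD
After byte 5 (0x5E): reg=0xD7
After byte 6 (0x66): reg=0x1E

Answer: 0x1E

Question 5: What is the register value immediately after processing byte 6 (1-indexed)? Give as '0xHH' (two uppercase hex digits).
After byte 1 (0x62): reg=0xDA
After byte 2 (0x8D): reg=0xA2
After byte 3 (0x6E): reg=0x6A
After byte 4 (0xE6): reg=0xAD
After byte 5 (0x5E): reg=0xD7
After byte 6 (0x66): reg=0x1E

Answer: 0x1E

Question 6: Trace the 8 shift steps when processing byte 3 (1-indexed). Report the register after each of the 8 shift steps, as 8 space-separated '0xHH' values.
Answer: 0x9F 0x39 0x72 0xE4 0xCF 0x99 0x35 0x6A

Derivation:
After byte 1 (0x62): reg=0xDA
After byte 2 (0x8D): reg=0xA2
Register before byte 3: 0xA2
After XOR with byte 0x6E: 0xCC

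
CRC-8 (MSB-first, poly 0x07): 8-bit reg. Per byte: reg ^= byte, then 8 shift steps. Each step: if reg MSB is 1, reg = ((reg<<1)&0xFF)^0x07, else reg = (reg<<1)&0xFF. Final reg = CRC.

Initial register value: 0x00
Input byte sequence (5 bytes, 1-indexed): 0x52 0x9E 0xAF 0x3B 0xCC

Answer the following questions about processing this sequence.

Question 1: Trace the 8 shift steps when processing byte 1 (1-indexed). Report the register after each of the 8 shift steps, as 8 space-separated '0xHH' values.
Register before byte 1: 0x00
After XOR with byte 0x52: 0x52

Answer: 0xA4 0x4F 0x9E 0x3B 0x76 0xEC 0xDF 0xB9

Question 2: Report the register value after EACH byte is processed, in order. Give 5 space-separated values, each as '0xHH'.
0xB9 0xF5 0x81 0x2F 0xA7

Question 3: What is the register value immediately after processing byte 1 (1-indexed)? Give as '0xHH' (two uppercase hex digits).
After byte 1 (0x52): reg=0xB9

Answer: 0xB9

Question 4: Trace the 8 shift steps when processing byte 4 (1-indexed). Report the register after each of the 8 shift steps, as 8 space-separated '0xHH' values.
Answer: 0x73 0xE6 0xCB 0x91 0x25 0x4A 0x94 0x2F

Derivation:
After byte 1 (0x52): reg=0xB9
After byte 2 (0x9E): reg=0xF5
After byte 3 (0xAF): reg=0x81
Register before byte 4: 0x81
After XOR with byte 0x3B: 0xBA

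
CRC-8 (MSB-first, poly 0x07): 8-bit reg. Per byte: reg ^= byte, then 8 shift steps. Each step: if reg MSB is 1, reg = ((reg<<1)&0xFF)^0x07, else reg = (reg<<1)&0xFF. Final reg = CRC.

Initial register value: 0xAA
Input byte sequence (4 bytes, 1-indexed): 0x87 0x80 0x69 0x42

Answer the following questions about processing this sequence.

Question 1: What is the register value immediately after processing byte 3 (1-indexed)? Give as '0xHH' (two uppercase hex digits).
After byte 1 (0x87): reg=0xC3
After byte 2 (0x80): reg=0xCE
After byte 3 (0x69): reg=0x7C

Answer: 0x7C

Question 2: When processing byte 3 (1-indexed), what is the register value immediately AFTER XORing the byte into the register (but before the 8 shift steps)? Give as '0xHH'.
Answer: 0xA7

Derivation:
Register before byte 3: 0xCE
Byte 3: 0x69
0xCE XOR 0x69 = 0xA7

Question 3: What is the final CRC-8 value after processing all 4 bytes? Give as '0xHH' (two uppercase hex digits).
After byte 1 (0x87): reg=0xC3
After byte 2 (0x80): reg=0xCE
After byte 3 (0x69): reg=0x7C
After byte 4 (0x42): reg=0xBA

Answer: 0xBA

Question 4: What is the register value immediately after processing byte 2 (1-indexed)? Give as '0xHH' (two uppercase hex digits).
After byte 1 (0x87): reg=0xC3
After byte 2 (0x80): reg=0xCE

Answer: 0xCE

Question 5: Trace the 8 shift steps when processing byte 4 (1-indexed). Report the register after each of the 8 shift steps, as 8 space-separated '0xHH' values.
Answer: 0x7C 0xF8 0xF7 0xE9 0xD5 0xAD 0x5D 0xBA

Derivation:
After byte 1 (0x87): reg=0xC3
After byte 2 (0x80): reg=0xCE
After byte 3 (0x69): reg=0x7C
Register before byte 4: 0x7C
After XOR with byte 0x42: 0x3E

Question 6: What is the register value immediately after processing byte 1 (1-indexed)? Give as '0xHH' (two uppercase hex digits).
Answer: 0xC3

Derivation:
After byte 1 (0x87): reg=0xC3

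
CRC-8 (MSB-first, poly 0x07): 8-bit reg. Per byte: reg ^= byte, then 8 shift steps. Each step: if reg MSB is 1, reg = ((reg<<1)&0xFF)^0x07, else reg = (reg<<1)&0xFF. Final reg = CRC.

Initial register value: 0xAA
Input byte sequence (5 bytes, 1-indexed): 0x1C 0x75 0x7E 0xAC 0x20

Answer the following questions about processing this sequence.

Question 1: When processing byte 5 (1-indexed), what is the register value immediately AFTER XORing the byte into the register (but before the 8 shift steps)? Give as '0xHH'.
Answer: 0x52

Derivation:
Register before byte 5: 0x72
Byte 5: 0x20
0x72 XOR 0x20 = 0x52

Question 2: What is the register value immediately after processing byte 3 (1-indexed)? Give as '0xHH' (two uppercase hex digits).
Answer: 0x09

Derivation:
After byte 1 (0x1C): reg=0x0B
After byte 2 (0x75): reg=0x7D
After byte 3 (0x7E): reg=0x09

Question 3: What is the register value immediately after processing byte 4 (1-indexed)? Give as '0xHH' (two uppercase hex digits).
Answer: 0x72

Derivation:
After byte 1 (0x1C): reg=0x0B
After byte 2 (0x75): reg=0x7D
After byte 3 (0x7E): reg=0x09
After byte 4 (0xAC): reg=0x72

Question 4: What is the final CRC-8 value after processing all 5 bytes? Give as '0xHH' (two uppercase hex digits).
Answer: 0xB9

Derivation:
After byte 1 (0x1C): reg=0x0B
After byte 2 (0x75): reg=0x7D
After byte 3 (0x7E): reg=0x09
After byte 4 (0xAC): reg=0x72
After byte 5 (0x20): reg=0xB9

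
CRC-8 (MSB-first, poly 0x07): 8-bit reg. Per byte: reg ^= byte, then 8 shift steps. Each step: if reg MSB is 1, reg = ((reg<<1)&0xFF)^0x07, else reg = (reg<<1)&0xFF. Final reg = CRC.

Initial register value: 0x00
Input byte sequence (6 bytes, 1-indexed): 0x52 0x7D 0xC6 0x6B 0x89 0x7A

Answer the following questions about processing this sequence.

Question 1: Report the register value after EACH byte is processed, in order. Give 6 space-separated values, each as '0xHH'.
0xB9 0x52 0xE5 0xA3 0xD6 0x4D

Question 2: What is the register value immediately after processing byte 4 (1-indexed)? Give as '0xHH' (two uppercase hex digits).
Answer: 0xA3

Derivation:
After byte 1 (0x52): reg=0xB9
After byte 2 (0x7D): reg=0x52
After byte 3 (0xC6): reg=0xE5
After byte 4 (0x6B): reg=0xA3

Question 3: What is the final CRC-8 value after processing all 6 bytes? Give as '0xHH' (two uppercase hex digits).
Answer: 0x4D

Derivation:
After byte 1 (0x52): reg=0xB9
After byte 2 (0x7D): reg=0x52
After byte 3 (0xC6): reg=0xE5
After byte 4 (0x6B): reg=0xA3
After byte 5 (0x89): reg=0xD6
After byte 6 (0x7A): reg=0x4D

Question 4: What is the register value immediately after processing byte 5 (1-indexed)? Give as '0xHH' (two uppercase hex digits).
After byte 1 (0x52): reg=0xB9
After byte 2 (0x7D): reg=0x52
After byte 3 (0xC6): reg=0xE5
After byte 4 (0x6B): reg=0xA3
After byte 5 (0x89): reg=0xD6

Answer: 0xD6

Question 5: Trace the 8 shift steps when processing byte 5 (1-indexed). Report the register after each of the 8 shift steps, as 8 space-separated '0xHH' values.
Answer: 0x54 0xA8 0x57 0xAE 0x5B 0xB6 0x6B 0xD6

Derivation:
After byte 1 (0x52): reg=0xB9
After byte 2 (0x7D): reg=0x52
After byte 3 (0xC6): reg=0xE5
After byte 4 (0x6B): reg=0xA3
Register before byte 5: 0xA3
After XOR with byte 0x89: 0x2A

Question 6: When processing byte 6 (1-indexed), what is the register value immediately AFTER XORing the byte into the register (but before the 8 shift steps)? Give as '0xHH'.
Register before byte 6: 0xD6
Byte 6: 0x7A
0xD6 XOR 0x7A = 0xAC

Answer: 0xAC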